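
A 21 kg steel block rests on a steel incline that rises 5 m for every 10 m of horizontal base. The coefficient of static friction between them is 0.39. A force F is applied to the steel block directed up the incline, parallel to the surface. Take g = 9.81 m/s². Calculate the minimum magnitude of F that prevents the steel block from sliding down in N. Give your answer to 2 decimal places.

20.27 N

The normal force is N = mg cos 26.57° = 184.261 N. With F at its minimum the steel block is on the verge of sliding down, so static friction is at its maximum μ_s N = 0.39 × 184.261 = 71.862 N and acts up the slope.
Equilibrium along the incline: F + μ_s N = mg sin 26.57°, so F = 92.130 − 71.862 = 20.268 N.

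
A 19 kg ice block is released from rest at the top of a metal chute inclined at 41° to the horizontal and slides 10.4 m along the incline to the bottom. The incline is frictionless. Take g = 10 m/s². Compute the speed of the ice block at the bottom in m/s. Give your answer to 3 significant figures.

11.7 m/s

The weight component along the incline is mg sin 41° = 124.651 N and the normal force is N = mg cos 41° = 143.395 N.
With no friction, a = g sin 41° = 6.5606 m/s².
Starting from rest over a distance of 10.4 m, v² = 2aL = 2 × 6.5606 × 10.4 = 136.4605, so v = 11.6816 m/s.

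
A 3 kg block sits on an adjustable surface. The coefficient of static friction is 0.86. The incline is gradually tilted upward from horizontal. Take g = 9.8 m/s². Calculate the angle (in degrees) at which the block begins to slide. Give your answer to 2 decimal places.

At the threshold of sliding, static friction is at its maximum μ_s N and exactly balances the weight component along the incline: mg sin θ = μ_s mg cos θ.
Hence tan θ = μ_s = 0.86, so θ = arctan(0.86) = 40.6955°.

40.70°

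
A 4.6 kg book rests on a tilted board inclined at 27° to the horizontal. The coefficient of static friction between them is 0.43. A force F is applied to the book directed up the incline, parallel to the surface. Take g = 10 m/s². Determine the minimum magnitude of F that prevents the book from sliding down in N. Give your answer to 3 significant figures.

The normal force is N = mg cos 27° = 40.986 N. With F at its minimum the book is on the verge of sliding down, so static friction is at its maximum μ_s N = 0.43 × 40.986 = 17.624 N and acts up the slope.
Equilibrium along the incline: F + μ_s N = mg sin 27°, so F = 20.884 − 17.624 = 3.260 N.

3.26 N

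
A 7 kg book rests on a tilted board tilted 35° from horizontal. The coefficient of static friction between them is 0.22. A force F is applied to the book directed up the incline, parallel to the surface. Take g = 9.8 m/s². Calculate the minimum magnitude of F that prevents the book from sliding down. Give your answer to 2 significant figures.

27 N

The normal force is N = mg cos 35° = 56.194 N. With F at its minimum the book is on the verge of sliding down, so static friction is at its maximum μ_s N = 0.22 × 56.194 = 12.363 N and acts up the slope.
Equilibrium along the incline: F + μ_s N = mg sin 35°, so F = 39.347 − 12.363 = 26.984 N.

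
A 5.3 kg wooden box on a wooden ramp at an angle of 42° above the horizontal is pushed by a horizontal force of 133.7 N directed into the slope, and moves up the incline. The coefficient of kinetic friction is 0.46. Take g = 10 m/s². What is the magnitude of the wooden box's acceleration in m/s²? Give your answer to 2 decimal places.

The horizontal push has components F cos 42° = 133.7 × 0.7431 = 99.352 N up the incline and F sin 42° = 133.7 × 0.6691 = 89.459 N pressing into the surface.
The normal force is therefore N = mg cos 42° + F sin 42° = 39.384 + 89.459 = 128.843 N, and kinetic friction down the slope is μN = 0.46 × 128.843 = 59.268 N.
Along the incline: F cos 42° − mg sin 42° − μN = ma, so 99.352 − 35.462 − 59.268 = 5.3 a, giving a = 0.8721 m/s².

0.87 m/s²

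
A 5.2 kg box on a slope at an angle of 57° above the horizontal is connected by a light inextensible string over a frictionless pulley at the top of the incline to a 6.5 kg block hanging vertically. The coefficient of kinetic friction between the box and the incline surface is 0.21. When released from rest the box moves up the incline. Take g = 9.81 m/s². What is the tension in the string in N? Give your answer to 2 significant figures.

55 N

For the box on the incline: the weight component along the slope is m₁g sin 57° = 5.2 × 9.81 × 0.8387 = 42.784 N and the normal force is N = m₁g cos 57° = 27.783 N.
Kinetic friction opposes the box's motion up the incline: f = μN = 0.21 × 27.783 = 5.834 N acting down the slope.
Newton's second law for the box (up-slope positive): T − 42.784 − 5.834 = 5.2 a. For the hanging block (downward positive): 6.5 × 9.81 − T = 6.5 a.
Adding the two equations eliminates T: 15.147 = 11.7 a, so a = 1.2946 m/s².
Then from the hanging block's equation, T = 6.5 × (9.81 − 1.2946) = 55.350 N.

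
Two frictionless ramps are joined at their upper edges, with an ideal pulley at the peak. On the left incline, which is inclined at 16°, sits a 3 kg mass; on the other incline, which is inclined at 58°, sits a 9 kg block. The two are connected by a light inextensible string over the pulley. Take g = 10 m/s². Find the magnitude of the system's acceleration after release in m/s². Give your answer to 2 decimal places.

5.67 m/s²

Resolve each weight along its own incline: the 3 kg mass has component 3 × 10 × sin 16° = 8.269 N down its slope, and the 9 kg mass has 9 × 10 × sin 58° = 76.324 N down its slope.
The 9 kg side's 76.324 N exceeds the other side's 8.269 N, so that mass slides down and the 3 kg mass slides up. Taking that direction as positive, Newton's second law for the whole system gives 76.324 − 8.269 = (3 + 9) a, so a = 68.055 / 12 = 5.6713 m/s².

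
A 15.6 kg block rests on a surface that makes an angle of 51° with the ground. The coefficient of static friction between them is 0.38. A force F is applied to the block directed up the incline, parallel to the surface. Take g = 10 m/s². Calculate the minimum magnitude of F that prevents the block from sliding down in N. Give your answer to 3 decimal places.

The normal force is N = mg cos 51° = 98.174 N. With F at its minimum the block is on the verge of sliding down, so static friction is at its maximum μ_s N = 0.38 × 98.174 = 37.306 N and acts up the slope.
Equilibrium along the incline: F + μ_s N = mg sin 51°, so F = 121.235 − 37.306 = 83.929 N.

83.929 N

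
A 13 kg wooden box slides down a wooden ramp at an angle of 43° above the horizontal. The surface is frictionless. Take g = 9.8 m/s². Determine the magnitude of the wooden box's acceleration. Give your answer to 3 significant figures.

6.68 m/s²

Resolving the weight along the incline: the component pulling the wooden box down the slope is mg sin 43° = 13 × 9.8 × 0.6820 = 86.887 N, and the normal force is N = mg cos 43° = 13 × 9.8 × 0.7314 = 93.180 N.
With no friction the net force along the incline is 86.887 N, so a = g sin 43° = 86.887 / 13 = 6.6836 m/s².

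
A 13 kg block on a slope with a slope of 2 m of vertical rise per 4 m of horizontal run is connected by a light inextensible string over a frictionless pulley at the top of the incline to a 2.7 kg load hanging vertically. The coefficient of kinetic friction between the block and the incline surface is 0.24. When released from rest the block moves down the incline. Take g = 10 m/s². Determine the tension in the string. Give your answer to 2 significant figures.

28 N

For the block on the incline: the weight component along the slope is m₁g sin 26.57° = 13 × 10 × 0.4472 = 58.136 N and the normal force is N = m₁g cos 26.57° = 116.276 N.
Kinetic friction opposes the block's motion down the incline: f = μN = 0.24 × 116.276 = 27.906 N acting up the slope.
Newton's second law for the block (down-slope positive): 58.136 − 27.906 − T = 13 a. For the hanging load (upward positive): T − 2.7 × 10 = 2.7 a.
Adding the two equations eliminates T: 3.230 = 15.7 a, so a = 0.2057 m/s².
Then from the hanging load's equation, T = 2.7 × (10 + 0.2057) = 27.555 N.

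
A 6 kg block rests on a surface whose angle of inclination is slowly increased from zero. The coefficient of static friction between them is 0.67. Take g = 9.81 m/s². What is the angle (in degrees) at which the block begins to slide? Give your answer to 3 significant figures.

33.8°

At the threshold of sliding, static friction is at its maximum μ_s N and exactly balances the weight component along the incline: mg sin θ = μ_s mg cos θ.
Hence tan θ = μ_s = 0.67, so θ = arctan(0.67) = 33.8221°.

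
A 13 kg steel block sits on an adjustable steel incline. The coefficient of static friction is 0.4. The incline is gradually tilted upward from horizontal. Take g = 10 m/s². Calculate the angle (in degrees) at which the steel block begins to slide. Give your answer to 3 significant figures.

21.8°

At the threshold of sliding, static friction is at its maximum μ_s N and exactly balances the weight component along the incline: mg sin θ = μ_s mg cos θ.
Hence tan θ = μ_s = 0.4, so θ = arctan(0.4) = 21.8014°.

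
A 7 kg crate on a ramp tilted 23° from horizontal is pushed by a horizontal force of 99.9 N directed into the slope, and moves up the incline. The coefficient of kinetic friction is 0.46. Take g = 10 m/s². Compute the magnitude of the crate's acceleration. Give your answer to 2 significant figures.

2.4 m/s²

The horizontal push has components F cos 23° = 99.9 × 0.9205 = 91.958 N up the incline and F sin 23° = 99.9 × 0.3907 = 39.031 N pressing into the surface.
The normal force is therefore N = mg cos 23° + F sin 23° = 64.435 + 39.031 = 103.466 N, and kinetic friction down the slope is μN = 0.46 × 103.466 = 47.594 N.
Along the incline: F cos 23° − mg sin 23° − μN = ma, so 91.958 − 27.349 − 47.594 = 7 a, giving a = 2.4307 m/s².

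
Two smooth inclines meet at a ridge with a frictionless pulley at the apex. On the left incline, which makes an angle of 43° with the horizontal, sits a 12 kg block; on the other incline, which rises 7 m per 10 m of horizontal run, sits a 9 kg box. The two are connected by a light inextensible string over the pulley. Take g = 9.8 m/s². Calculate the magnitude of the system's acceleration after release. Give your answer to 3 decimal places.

Resolve each weight along its own incline: the 12 kg mass has component 12 × 9.8 × sin 43° = 80.203 N down its slope, and the 9 kg mass has 9 × 9.8 × sin 34.99° = 50.579 N down its slope.
The 12 kg side's 80.203 N exceeds the other side's 50.579 N, so that mass slides down and the 9 kg mass slides up. Taking that direction as positive, Newton's second law for the whole system gives 80.203 − 50.579 = (12 + 9) a, so a = 29.624 / 21 = 1.4107 m/s².

1.411 m/s²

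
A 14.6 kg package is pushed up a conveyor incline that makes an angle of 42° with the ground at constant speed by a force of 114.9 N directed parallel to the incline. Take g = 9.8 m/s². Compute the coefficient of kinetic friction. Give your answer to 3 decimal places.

0.180

At constant speed ΣF = 0 along the incline. The applied 114.9 N acts up the slope; the weight component mg sin 42° = 95.739 N and kinetic friction μN both act down the slope.
So 114.9 = 95.739 + μ × 106.329, giving μ = (114.9 − 95.739) / 106.329 = 0.1802.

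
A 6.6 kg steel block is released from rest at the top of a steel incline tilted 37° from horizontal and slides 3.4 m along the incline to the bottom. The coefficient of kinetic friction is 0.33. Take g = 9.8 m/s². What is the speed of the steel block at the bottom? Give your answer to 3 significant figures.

4.75 m/s

The weight component along the incline is mg sin 37° = 38.925 N and the normal force is N = mg cos 37° = 51.656 N.
Friction up the slope is f = μN = 0.33 × 51.656 = 17.046 N, so the net downslope force is 38.925 − 17.046 = 21.879 N and a = 21.879 / 6.6 = 3.3150 m/s².
Starting from rest over a distance of 3.4 m, v² = 2aL = 2 × 3.3150 × 3.4 = 22.5420, so v = 4.7478 m/s.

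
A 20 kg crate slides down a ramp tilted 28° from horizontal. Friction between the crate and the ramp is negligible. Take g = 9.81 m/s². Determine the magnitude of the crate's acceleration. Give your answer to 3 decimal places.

Resolving the weight along the incline: the component pulling the crate down the slope is mg sin 28° = 20 × 9.81 × 0.4695 = 92.116 N, and the normal force is N = mg cos 28° = 20 × 9.81 × 0.8829 = 173.225 N.
With no friction the net force along the incline is 92.116 N, so a = g sin 28° = 92.116 / 20 = 4.6058 m/s².

4.606 m/s²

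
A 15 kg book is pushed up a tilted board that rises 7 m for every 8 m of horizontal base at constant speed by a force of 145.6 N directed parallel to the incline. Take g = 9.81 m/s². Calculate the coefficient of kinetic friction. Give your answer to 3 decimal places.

At constant speed ΣF = 0 along the incline. The applied 145.6 N acts up the slope; the weight component mg sin 41.19° = 96.899 N and kinetic friction μN both act down the slope.
So 145.6 = 96.899 + μ × 110.742, giving μ = (145.6 − 96.899) / 110.742 = 0.4398.

0.440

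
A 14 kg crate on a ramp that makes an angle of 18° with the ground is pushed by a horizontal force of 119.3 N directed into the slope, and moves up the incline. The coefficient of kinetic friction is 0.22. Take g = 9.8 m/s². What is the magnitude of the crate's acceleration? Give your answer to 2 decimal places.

The horizontal push has components F cos 18° = 119.3 × 0.9511 = 113.466 N up the incline and F sin 18° = 119.3 × 0.3090 = 36.864 N pressing into the surface.
The normal force is therefore N = mg cos 18° + F sin 18° = 130.491 + 36.864 = 167.355 N, and kinetic friction down the slope is μN = 0.22 × 167.355 = 36.818 N.
Along the incline: F cos 18° − mg sin 18° − μN = ma, so 113.466 − 42.395 − 36.818 = 14 a, giving a = 2.4466 m/s².

2.45 m/s²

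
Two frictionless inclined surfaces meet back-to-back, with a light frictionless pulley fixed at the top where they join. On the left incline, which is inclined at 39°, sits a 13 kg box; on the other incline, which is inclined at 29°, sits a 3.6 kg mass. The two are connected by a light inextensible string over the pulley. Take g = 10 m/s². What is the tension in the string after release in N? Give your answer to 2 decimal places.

Resolve each weight along its own incline: the 13 kg mass has component 13 × 10 × sin 39° = 81.812 N down its slope, and the 3.6 kg mass has 3.6 × 10 × sin 29° = 17.453 N down its slope.
The 13 kg side's 81.812 N exceeds the other side's 17.453 N, so that mass slides down and the 3.6 kg mass slides up. Taking that direction as positive, Newton's second law for the whole system gives 81.812 − 17.453 = (13 + 3.6) a, so a = 64.359 / 16.6 = 3.8770 m/s².
For the 3.6 kg mass (up-slope positive): T − 17.453 = 3.6 × 3.8770, so T = 31.410 N.

31.41 N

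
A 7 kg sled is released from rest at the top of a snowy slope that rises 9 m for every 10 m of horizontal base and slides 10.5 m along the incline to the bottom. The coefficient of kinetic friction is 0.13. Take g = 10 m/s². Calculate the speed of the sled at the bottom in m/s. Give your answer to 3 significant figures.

11.0 m/s

The weight component along the incline is mg sin 41.99° = 46.828 N and the normal force is N = mg cos 41.99° = 52.031 N.
Friction up the slope is f = μN = 0.13 × 52.031 = 6.764 N, so the net downslope force is 46.828 − 6.764 = 40.064 N and a = 40.064 / 7 = 5.7234 m/s².
Starting from rest over a distance of 10.5 m, v² = 2aL = 2 × 5.7234 × 10.5 = 120.1914, so v = 10.9632 m/s.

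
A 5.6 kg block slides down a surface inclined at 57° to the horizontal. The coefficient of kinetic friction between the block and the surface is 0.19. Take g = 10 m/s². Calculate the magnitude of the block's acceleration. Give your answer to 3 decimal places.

7.352 m/s²

Resolving the weight along the incline: the component pulling the block down the slope is mg sin 57° = 5.6 × 10 × 0.8387 = 46.967 N, and the normal force is N = mg cos 57° = 5.6 × 10 × 0.5446 = 30.498 N.
Kinetic friction acts up the slope with magnitude f = μN = 0.19 × 30.498 = 5.795 N.
Net force along the incline is 46.967 − 5.795 = 41.172 N, so a = 41.172 / 5.6 = 7.3521 m/s².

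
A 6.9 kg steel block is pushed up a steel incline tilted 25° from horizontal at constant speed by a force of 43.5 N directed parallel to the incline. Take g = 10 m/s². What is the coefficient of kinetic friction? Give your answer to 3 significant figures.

0.229

At constant speed ΣF = 0 along the incline. The applied 43.5 N acts up the slope; the weight component mg sin 25° = 29.161 N and kinetic friction μN both act down the slope.
So 43.5 = 29.161 + μ × 62.535, giving μ = (43.5 − 29.161) / 62.535 = 0.2293.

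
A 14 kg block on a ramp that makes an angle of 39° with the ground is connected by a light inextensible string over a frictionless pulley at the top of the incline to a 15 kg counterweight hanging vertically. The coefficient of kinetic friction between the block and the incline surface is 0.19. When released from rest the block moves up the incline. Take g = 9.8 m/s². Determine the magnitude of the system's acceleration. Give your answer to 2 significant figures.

1.4 m/s²

For the block on the incline: the weight component along the slope is m₁g sin 39° = 14 × 9.8 × 0.6293 = 86.340 N and the normal force is N = m₁g cos 39° = 106.624 N.
Kinetic friction opposes the block's motion up the incline: f = μN = 0.19 × 106.624 = 20.259 N acting down the slope.
Newton's second law for the block (up-slope positive): T − 86.340 − 20.259 = 14 a. For the hanging counterweight (downward positive): 15 × 9.8 − T = 15 a.
Adding the two equations eliminates T: 40.401 = 29 a, so a = 1.3931 m/s².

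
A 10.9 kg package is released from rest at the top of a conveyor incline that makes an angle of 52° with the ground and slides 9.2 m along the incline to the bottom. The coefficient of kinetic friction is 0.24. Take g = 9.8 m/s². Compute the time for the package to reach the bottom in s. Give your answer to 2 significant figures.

The weight component along the incline is mg sin 52° = 84.175 N and the normal force is N = mg cos 52° = 65.765 N.
Friction up the slope is f = μN = 0.24 × 65.765 = 15.784 N, so the net downslope force is 84.175 − 15.784 = 68.391 N and a = 68.391 / 10.9 = 6.2744 m/s².
Starting from rest, L = ½at², so t = √(2L/a) = √(2 × 9.2 / 6.2744) = 1.7125 s.

1.7 s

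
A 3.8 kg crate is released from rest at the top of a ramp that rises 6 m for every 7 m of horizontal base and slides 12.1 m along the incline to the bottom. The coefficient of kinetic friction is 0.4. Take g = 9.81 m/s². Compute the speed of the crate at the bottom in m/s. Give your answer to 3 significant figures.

The weight component along the incline is mg sin 40.60° = 24.260 N and the normal force is N = mg cos 40.60° = 28.304 N.
Friction up the slope is f = μN = 0.4 × 28.304 = 11.322 N, so the net downslope force is 24.260 − 11.322 = 12.938 N and a = 12.938 / 3.8 = 3.4047 m/s².
Starting from rest over a distance of 12.1 m, v² = 2aL = 2 × 3.4047 × 12.1 = 82.3937, so v = 9.0771 m/s.

9.08 m/s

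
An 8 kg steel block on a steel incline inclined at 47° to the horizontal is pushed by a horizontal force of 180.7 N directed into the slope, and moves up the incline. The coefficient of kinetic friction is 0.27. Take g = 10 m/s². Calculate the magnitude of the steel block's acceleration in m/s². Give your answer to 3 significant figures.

The horizontal push has components F cos 47° = 180.7 × 0.6820 = 123.237 N up the incline and F sin 47° = 180.7 × 0.7314 = 132.164 N pressing into the surface.
The normal force is therefore N = mg cos 47° + F sin 47° = 54.560 + 132.164 = 186.724 N, and kinetic friction down the slope is μN = 0.27 × 186.724 = 50.415 N.
Along the incline: F cos 47° − mg sin 47° − μN = ma, so 123.237 − 58.512 − 50.415 = 8 a, giving a = 1.7887 m/s².

1.79 m/s²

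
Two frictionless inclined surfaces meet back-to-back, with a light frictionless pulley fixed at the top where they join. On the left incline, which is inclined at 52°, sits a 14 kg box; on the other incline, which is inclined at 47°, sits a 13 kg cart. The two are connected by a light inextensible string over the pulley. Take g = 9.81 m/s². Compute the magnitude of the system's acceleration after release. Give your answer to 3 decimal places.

Resolve each weight along its own incline: the 14 kg mass has component 14 × 9.81 × sin 52° = 108.225 N down its slope, and the 13 kg mass has 13 × 9.81 × sin 47° = 93.270 N down its slope.
The 14 kg side's 108.225 N exceeds the other side's 93.270 N, so that mass slides down and the 13 kg mass slides up. Taking that direction as positive, Newton's second law for the whole system gives 108.225 − 93.270 = (14 + 13) a, so a = 14.955 / 27 = 0.5539 m/s².

0.554 m/s²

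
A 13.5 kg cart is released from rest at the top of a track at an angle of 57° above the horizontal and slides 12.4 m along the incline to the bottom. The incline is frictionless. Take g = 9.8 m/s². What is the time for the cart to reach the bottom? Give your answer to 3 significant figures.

The weight component along the incline is mg sin 57° = 110.956 N and the normal force is N = mg cos 57° = 72.056 N.
With no friction, a = g sin 57° = 8.2190 m/s².
Starting from rest, L = ½at², so t = √(2L/a) = √(2 × 12.4 / 8.2190) = 1.7371 s.

1.74 s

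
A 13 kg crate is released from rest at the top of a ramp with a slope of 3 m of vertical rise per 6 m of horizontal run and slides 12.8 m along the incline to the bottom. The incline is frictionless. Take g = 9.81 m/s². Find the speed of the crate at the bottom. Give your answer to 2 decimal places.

The weight component along the incline is mg sin 26.57° = 57.033 N and the normal force is N = mg cos 26.57° = 114.066 N.
With no friction, a = g sin 26.57° = 4.3872 m/s².
Starting from rest over a distance of 12.8 m, v² = 2aL = 2 × 4.3872 × 12.8 = 112.3123, so v = 10.5977 m/s.

10.60 m/s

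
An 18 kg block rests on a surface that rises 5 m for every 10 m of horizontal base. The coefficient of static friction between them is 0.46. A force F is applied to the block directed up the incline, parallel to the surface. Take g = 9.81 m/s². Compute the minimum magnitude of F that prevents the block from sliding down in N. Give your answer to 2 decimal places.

6.32 N

The normal force is N = mg cos 26.57° = 157.938 N. With F at its minimum the block is on the verge of sliding down, so static friction is at its maximum μ_s N = 0.46 × 157.938 = 72.651 N and acts up the slope.
Equilibrium along the incline: F + μ_s N = mg sin 26.57°, so F = 78.969 − 72.651 = 6.318 N.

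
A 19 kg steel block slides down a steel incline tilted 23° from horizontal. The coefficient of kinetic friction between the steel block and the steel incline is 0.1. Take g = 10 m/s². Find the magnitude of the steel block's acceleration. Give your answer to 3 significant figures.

2.99 m/s²

Resolving the weight along the incline: the component pulling the steel block down the slope is mg sin 23° = 19 × 10 × 0.3907 = 74.233 N, and the normal force is N = mg cos 23° = 19 × 10 × 0.9205 = 174.895 N.
Kinetic friction acts up the slope with magnitude f = μN = 0.1 × 174.895 = 17.490 N.
Net force along the incline is 74.233 − 17.490 = 56.743 N, so a = 56.743 / 19 = 2.9865 m/s².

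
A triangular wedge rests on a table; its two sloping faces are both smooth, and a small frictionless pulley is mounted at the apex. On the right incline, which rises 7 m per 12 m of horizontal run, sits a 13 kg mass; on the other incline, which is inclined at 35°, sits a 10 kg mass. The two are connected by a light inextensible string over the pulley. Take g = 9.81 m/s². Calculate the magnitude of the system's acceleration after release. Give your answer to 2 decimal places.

Resolve each weight along its own incline: the 13 kg mass has component 13 × 9.81 × sin 30.26° = 64.259 N down its slope, and the 10 kg mass has 10 × 9.81 × sin 35° = 56.268 N down its slope.
The 13 kg side's 64.259 N exceeds the other side's 56.268 N, so that mass slides down and the 10 kg mass slides up. Taking that direction as positive, Newton's second law for the whole system gives 64.259 − 56.268 = (13 + 10) a, so a = 7.991 / 23 = 0.3474 m/s².

0.35 m/s²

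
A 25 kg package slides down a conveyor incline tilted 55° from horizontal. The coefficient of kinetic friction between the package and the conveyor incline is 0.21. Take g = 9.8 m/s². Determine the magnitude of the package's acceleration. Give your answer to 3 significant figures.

Resolving the weight along the incline: the component pulling the package down the slope is mg sin 55° = 25 × 9.8 × 0.8192 = 200.704 N, and the normal force is N = mg cos 55° = 25 × 9.8 × 0.5736 = 140.532 N.
Kinetic friction acts up the slope with magnitude f = μN = 0.21 × 140.532 = 29.512 N.
Net force along the incline is 200.704 − 29.512 = 171.192 N, so a = 171.192 / 25 = 6.8477 m/s².

6.85 m/s²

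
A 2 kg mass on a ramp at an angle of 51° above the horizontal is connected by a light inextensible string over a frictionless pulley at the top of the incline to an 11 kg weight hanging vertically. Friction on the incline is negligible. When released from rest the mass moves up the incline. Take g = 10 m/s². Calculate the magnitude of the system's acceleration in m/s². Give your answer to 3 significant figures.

7.27 m/s²

For the mass on the incline: the weight component along the slope is m₁g sin 51° = 2 × 10 × 0.7771 = 15.542 N and the normal force is N = m₁g cos 51° = 12.586 N.
Newton's second law for the mass (up-slope positive): T − 15.542 = 2 a. For the hanging weight (downward positive): 11 × 10 − T = 11 a.
Adding the two equations eliminates T: 94.458 = 13 a, so a = 7.2660 m/s².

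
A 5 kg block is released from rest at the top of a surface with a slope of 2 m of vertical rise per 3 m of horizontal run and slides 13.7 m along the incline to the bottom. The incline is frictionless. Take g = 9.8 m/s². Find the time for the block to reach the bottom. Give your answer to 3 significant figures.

2.25 s

The weight component along the incline is mg sin 33.69° = 27.180 N and the normal force is N = mg cos 33.69° = 40.770 N.
With no friction, a = g sin 33.69° = 5.4361 m/s².
Starting from rest, L = ½at², so t = √(2L/a) = √(2 × 13.7 / 5.4361) = 2.2451 s.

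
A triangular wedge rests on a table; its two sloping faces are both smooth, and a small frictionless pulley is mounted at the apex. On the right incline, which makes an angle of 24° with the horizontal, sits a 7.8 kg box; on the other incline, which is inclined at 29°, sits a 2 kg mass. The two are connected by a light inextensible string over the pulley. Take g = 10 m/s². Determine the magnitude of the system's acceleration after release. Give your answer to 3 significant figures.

2.25 m/s²

Resolve each weight along its own incline: the 7.8 kg mass has component 7.8 × 10 × sin 24° = 31.725 N down its slope, and the 2 kg mass has 2 × 10 × sin 29° = 9.696 N down its slope.
The 7.8 kg side's 31.725 N exceeds the other side's 9.696 N, so that mass slides down and the 2 kg mass slides up. Taking that direction as positive, Newton's second law for the whole system gives 31.725 − 9.696 = (7.8 + 2) a, so a = 22.029 / 9.8 = 2.2479 m/s².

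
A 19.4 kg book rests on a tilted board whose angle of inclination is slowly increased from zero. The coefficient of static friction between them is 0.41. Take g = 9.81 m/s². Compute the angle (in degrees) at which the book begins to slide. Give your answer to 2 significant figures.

At the threshold of sliding, static friction is at its maximum μ_s N and exactly balances the weight component along the incline: mg sin θ = μ_s mg cos θ.
Hence tan θ = μ_s = 0.41, so θ = arctan(0.41) = 22.2936°.

22°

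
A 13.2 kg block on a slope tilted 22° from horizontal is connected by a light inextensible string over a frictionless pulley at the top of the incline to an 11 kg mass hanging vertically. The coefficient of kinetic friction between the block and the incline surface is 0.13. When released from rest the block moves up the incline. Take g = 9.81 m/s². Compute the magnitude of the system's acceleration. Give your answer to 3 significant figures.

1.81 m/s²

For the block on the incline: the weight component along the slope is m₁g sin 22° = 13.2 × 9.81 × 0.3746 = 48.508 N and the normal force is N = m₁g cos 22° = 120.063 N.
Kinetic friction opposes the block's motion up the incline: f = μN = 0.13 × 120.063 = 15.608 N acting down the slope.
Newton's second law for the block (up-slope positive): T − 48.508 − 15.608 = 13.2 a. For the hanging mass (downward positive): 11 × 9.81 − T = 11 a.
Adding the two equations eliminates T: 43.794 = 24.2 a, so a = 1.8097 m/s².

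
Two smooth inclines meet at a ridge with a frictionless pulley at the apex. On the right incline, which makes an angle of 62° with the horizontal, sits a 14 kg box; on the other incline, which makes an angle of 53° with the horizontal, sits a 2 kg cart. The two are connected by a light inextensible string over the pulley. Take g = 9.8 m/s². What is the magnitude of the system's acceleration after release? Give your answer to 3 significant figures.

6.59 m/s²

Resolve each weight along its own incline: the 14 kg mass has component 14 × 9.8 × sin 62° = 121.140 N down its slope, and the 2 kg mass has 2 × 9.8 × sin 53° = 15.653 N down its slope.
The 14 kg side's 121.140 N exceeds the other side's 15.653 N, so that mass slides down and the 2 kg mass slides up. Taking that direction as positive, Newton's second law for the whole system gives 121.140 − 15.653 = (14 + 2) a, so a = 105.487 / 16 = 6.5929 m/s².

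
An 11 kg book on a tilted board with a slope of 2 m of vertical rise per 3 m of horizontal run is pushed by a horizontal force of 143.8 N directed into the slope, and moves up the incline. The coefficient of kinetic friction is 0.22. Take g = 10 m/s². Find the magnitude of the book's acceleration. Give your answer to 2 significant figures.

The horizontal push has components F cos 33.69° = 143.8 × 0.8321 = 119.656 N up the incline and F sin 33.69° = 143.8 × 0.5547 = 79.766 N pressing into the surface.
The normal force is therefore N = mg cos 33.69° + F sin 33.69° = 91.531 + 79.766 = 171.297 N, and kinetic friction down the slope is μN = 0.22 × 171.297 = 37.685 N.
Along the incline: F cos 33.69° − mg sin 33.69° − μN = ma, so 119.656 − 61.017 − 37.685 = 11 a, giving a = 1.9049 m/s².

1.9 m/s²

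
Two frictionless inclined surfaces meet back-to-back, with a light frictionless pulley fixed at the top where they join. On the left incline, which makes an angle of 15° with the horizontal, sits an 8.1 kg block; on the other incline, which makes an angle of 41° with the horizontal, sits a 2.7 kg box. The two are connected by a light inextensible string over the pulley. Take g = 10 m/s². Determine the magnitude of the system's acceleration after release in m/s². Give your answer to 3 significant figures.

0.301 m/s²

Resolve each weight along its own incline: the 8.1 kg mass has component 8.1 × 10 × sin 15° = 20.964 N down its slope, and the 2.7 kg mass has 2.7 × 10 × sin 41° = 17.714 N down its slope.
The 8.1 kg side's 20.964 N exceeds the other side's 17.714 N, so that mass slides down and the 2.7 kg mass slides up. Taking that direction as positive, Newton's second law for the whole system gives 20.964 − 17.714 = (8.1 + 2.7) a, so a = 3.250 / 10.8 = 0.3009 m/s².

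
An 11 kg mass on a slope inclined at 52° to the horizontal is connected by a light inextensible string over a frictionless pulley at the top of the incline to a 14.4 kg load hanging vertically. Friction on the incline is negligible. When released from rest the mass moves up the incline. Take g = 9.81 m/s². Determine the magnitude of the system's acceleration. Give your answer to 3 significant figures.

2.21 m/s²

For the mass on the incline: the weight component along the slope is m₁g sin 52° = 11 × 9.81 × 0.7880 = 85.033 N and the normal force is N = m₁g cos 52° = 66.436 N.
Newton's second law for the mass (up-slope positive): T − 85.033 = 11 a. For the hanging load (downward positive): 14.4 × 9.81 − T = 14.4 a.
Adding the two equations eliminates T: 56.231 = 25.4 a, so a = 2.2138 m/s².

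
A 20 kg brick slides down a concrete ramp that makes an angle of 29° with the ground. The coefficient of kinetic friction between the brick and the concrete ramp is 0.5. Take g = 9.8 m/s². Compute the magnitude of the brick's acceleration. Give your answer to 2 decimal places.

Resolving the weight along the incline: the component pulling the brick down the slope is mg sin 29° = 20 × 9.8 × 0.4848 = 95.021 N, and the normal force is N = mg cos 29° = 20 × 9.8 × 0.8746 = 171.422 N.
Kinetic friction acts up the slope with magnitude f = μN = 0.5 × 171.422 = 85.711 N.
Net force along the incline is 95.021 − 85.711 = 9.310 N, so a = 9.310 / 20 = 0.4655 m/s².

0.47 m/s²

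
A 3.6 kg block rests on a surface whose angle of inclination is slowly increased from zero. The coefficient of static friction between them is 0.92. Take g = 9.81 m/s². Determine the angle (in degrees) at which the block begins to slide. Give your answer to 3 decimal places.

42.614°

At the threshold of sliding, static friction is at its maximum μ_s N and exactly balances the weight component along the incline: mg sin θ = μ_s mg cos θ.
Hence tan θ = μ_s = 0.92, so θ = arctan(0.92) = 42.6141°.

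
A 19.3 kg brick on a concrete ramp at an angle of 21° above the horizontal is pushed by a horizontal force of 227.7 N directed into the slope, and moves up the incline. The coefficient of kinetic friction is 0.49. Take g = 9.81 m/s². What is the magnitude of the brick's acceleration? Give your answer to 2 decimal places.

0.94 m/s²

The horizontal push has components F cos 21° = 227.7 × 0.9336 = 212.581 N up the incline and F sin 21° = 227.7 × 0.3584 = 81.608 N pressing into the surface.
The normal force is therefore N = mg cos 21° + F sin 21° = 176.761 + 81.608 = 258.369 N, and kinetic friction down the slope is μN = 0.49 × 258.369 = 126.601 N.
Along the incline: F cos 21° − mg sin 21° − μN = ma, so 212.581 − 67.857 − 126.601 = 19.3 a, giving a = 0.9390 m/s².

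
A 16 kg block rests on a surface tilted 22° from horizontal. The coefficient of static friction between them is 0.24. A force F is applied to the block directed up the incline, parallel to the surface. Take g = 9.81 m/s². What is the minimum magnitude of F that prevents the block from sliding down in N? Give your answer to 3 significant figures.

23.9 N

The normal force is N = mg cos 22° = 145.531 N. With F at its minimum the block is on the verge of sliding down, so static friction is at its maximum μ_s N = 0.24 × 145.531 = 34.927 N and acts up the slope.
Equilibrium along the incline: F + μ_s N = mg sin 22°, so F = 58.798 − 34.927 = 23.871 N.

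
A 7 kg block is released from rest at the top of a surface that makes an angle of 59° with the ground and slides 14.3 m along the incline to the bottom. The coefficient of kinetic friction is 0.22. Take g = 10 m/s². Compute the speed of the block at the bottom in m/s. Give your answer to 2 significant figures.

15 m/s

The weight component along the incline is mg sin 59° = 60.002 N and the normal force is N = mg cos 59° = 36.053 N.
Friction up the slope is f = μN = 0.22 × 36.053 = 7.932 N, so the net downslope force is 60.002 − 7.932 = 52.070 N and a = 52.070 / 7 = 7.4386 m/s².
Starting from rest over a distance of 14.3 m, v² = 2aL = 2 × 7.4386 × 14.3 = 212.7440, so v = 14.5857 m/s.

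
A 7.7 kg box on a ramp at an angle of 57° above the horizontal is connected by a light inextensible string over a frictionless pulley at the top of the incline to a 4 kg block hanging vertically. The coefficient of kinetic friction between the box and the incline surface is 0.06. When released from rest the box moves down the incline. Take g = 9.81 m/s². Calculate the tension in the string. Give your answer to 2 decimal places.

For the box on the incline: the weight component along the slope is m₁g sin 57° = 7.7 × 9.81 × 0.8387 = 63.353 N and the normal force is N = m₁g cos 57° = 41.140 N.
Kinetic friction opposes the box's motion down the incline: f = μN = 0.06 × 41.140 = 2.468 N acting up the slope.
Newton's second law for the box (down-slope positive): 63.353 − 2.468 − T = 7.7 a. For the hanging block (upward positive): T − 4 × 9.81 = 4 a.
Adding the two equations eliminates T: 21.645 = 11.7 a, so a = 1.8500 m/s².
Then from the hanging block's equation, T = 4 × (9.81 + 1.8500) = 46.640 N.

46.64 N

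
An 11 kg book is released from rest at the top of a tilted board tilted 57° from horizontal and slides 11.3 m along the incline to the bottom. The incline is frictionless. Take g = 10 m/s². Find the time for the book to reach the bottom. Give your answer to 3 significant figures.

The weight component along the incline is mg sin 57° = 92.254 N and the normal force is N = mg cos 57° = 59.910 N.
With no friction, a = g sin 57° = 8.3867 m/s².
Starting from rest, L = ½at², so t = √(2L/a) = √(2 × 11.3 / 8.3867) = 1.6416 s.

1.64 s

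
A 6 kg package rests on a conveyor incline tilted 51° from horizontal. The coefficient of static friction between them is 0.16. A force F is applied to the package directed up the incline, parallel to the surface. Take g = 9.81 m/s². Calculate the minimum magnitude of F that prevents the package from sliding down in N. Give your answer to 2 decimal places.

39.82 N

The normal force is N = mg cos 51° = 37.042 N. With F at its minimum the package is on the verge of sliding down, so static friction is at its maximum μ_s N = 0.16 × 37.042 = 5.927 N and acts up the slope.
Equilibrium along the incline: F + μ_s N = mg sin 51°, so F = 45.743 − 5.927 = 39.816 N.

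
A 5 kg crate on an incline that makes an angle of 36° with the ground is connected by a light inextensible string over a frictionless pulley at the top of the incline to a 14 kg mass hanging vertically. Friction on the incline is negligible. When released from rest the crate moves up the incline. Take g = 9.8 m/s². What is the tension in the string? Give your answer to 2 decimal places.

57.33 N

For the crate on the incline: the weight component along the slope is m₁g sin 36° = 5 × 9.8 × 0.5878 = 28.802 N and the normal force is N = m₁g cos 36° = 39.642 N.
Newton's second law for the crate (up-slope positive): T − 28.802 = 5 a. For the hanging mass (downward positive): 14 × 9.8 − T = 14 a.
Adding the two equations eliminates T: 108.398 = 19 a, so a = 5.7052 m/s².
Then from the hanging mass's equation, T = 14 × (9.8 − 5.7052) = 57.327 N.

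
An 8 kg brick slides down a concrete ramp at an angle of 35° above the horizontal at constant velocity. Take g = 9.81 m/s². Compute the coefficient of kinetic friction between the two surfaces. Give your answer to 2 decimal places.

At constant velocity the net force along the incline is zero: mg sin 35° = μ mg cos 35°.
So μ = tan 35° = 0.5736 / 0.8192 = 0.7002.

0.70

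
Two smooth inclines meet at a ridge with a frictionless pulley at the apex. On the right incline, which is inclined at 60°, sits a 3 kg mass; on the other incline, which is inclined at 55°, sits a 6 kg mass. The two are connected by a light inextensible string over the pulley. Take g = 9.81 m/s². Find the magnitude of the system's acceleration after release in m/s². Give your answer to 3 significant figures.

Resolve each weight along its own incline: the 3 kg mass has component 3 × 9.81 × sin 60° = 25.487 N down its slope, and the 6 kg mass has 6 × 9.81 × sin 55° = 48.215 N down its slope.
The 6 kg side's 48.215 N exceeds the other side's 25.487 N, so that mass slides down and the 3 kg mass slides up. Taking that direction as positive, Newton's second law for the whole system gives 48.215 − 25.487 = (3 + 6) a, so a = 22.728 / 9 = 2.5253 m/s².

2.53 m/s²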